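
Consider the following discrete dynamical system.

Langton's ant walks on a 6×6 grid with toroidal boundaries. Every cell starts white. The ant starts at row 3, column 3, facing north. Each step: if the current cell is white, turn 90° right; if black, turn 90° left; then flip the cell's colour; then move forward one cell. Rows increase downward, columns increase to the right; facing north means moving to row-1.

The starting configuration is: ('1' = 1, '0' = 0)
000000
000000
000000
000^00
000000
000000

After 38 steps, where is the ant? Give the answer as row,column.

0,2

step 0: 000000
000000
000000
000^00
000000
000000
step 1: 000000
000000
000000
0001>0
000000
000000
step 2: 000000
000000
000000
000110
0000v0
000000
step 3: 000000
000000
000000
000110
000<10
000000
step 4: 000000
000000
000000
000^10
000110
000000
step 5: 000000
000000
000000
00<010
000110
000000
step 6: 000000
000000
00^000
001010
000110
000000
step 7: 000000
000000
001>00
001010
000110
000000
step 8: 000000
000000
001100
001v10
000110
000000
step 9: 000000
000000
001100
00<110
000110
000000
step 10: 000000
000000
001100
000110
00v110
000000
step 11: 000000
000000
001100
000110
0<1110
000000
step 12: 000000
000000
001100
0^0110
011110
000000
step 13: 000000
000000
001100
01>110
011110
000000
step 14: 000000
000000
001100
011110
01v110
000000
step 15: 000000
000000
001100
011110
010>10
000000
step 16: 000000
000000
001100
011^10
010010
000000
step 17: 000000
000000
001100
01<010
010010
000000
step 18: 000000
000000
001100
010010
01v010
000000
step 19: 000000
000000
001100
010010
0<1010
000000
step 20: 000000
000000
001100
010010
001010
0v0000
step 21: 000000
000000
001100
010010
001010
<10000
step 22: 000000
000000
001100
010010
^01010
110000
step 23: 000000
000000
001100
010010
1>1010
110000
step 24: 000000
000000
001100
010010
111010
1v0000
step 25: 000000
000000
001100
010010
111010
10>000
step 26: 00v000
000000
001100
010010
111010
101000
step 27: 0<1000
000000
001100
010010
111010
101000
step 28: 011000
000000
001100
010010
111010
1^1000
step 29: 011000
000000
001100
010010
111010
11>000
step 30: 011000
000000
001100
010010
11^010
110000
step 31: 011000
000000
001100
010010
1<0010
110000
step 32: 011000
000000
001100
010010
100010
1v0000
step 33: 011000
000000
001100
010010
100010
10>000
step 34: 01v000
000000
001100
010010
100010
101000
step 35: 010>00
000000
001100
010010
100010
101000
step 36: 010100
000v00
001100
010010
100010
101000
step 37: 010100
00<100
001100
010010
100010
101000
step 38: 01^100
001100
001100
010010
100010
101000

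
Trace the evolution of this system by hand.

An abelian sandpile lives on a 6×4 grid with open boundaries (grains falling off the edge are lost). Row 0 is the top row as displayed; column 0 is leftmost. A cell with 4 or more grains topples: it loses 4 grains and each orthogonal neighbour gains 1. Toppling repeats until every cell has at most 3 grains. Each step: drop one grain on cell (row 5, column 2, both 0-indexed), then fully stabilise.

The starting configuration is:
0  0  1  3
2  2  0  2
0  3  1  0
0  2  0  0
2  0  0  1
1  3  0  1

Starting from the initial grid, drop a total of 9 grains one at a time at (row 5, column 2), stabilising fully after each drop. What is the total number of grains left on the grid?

[0] 0  0  1  3
2  2  0  2
0  3  1  0
0  2  0  0
2  0  0  1
1  3  0  1
[1] 0  0  1  3
2  2  0  2
0  3  1  0
0  2  0  0
2  0  0  1
1  3  1  1
[2] 0  0  1  3
2  2  0  2
0  3  1  0
0  2  0  0
2  0  0  1
1  3  2  1
[3] 0  0  1  3
2  2  0  2
0  3  1  0
0  2  0  0
2  0  0  1
1  3  3  1
[4] 0  0  1  3
2  2  0  2
0  3  1  0
0  2  0  0
2  1  1  1
2  0  1  2
[5] 0  0  1  3
2  2  0  2
0  3  1  0
0  2  0  0
2  1  1  1
2  0  2  2
[6] 0  0  1  3
2  2  0  2
0  3  1  0
0  2  0  0
2  1  1  1
2  0  3  2
[7] 0  0  1  3
2  2  0  2
0  3  1  0
0  2  0  0
2  1  2  1
2  1  0  3
[8] 0  0  1  3
2  2  0  2
0  3  1  0
0  2  0  0
2  1  2  1
2  1  1  3
[9] 0  0  1  3
2  2  0  2
0  3  1  0
0  2  0  0
2  1  2  1
2  1  2  3

30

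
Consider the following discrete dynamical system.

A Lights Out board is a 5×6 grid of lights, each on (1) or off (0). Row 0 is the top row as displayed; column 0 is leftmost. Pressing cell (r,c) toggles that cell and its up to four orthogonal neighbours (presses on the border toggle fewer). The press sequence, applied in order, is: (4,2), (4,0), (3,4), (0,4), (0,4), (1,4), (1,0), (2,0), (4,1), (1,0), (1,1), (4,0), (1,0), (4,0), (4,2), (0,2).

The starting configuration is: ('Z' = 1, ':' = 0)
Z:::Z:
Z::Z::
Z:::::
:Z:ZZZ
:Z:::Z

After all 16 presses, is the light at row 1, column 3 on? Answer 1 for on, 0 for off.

0

0) Z:::Z:
Z::Z::
Z:::::
:Z:ZZZ
:Z:::Z
1) Z:::Z:
Z::Z::
Z:::::
:ZZZZZ
::ZZ:Z
2) Z:::Z:
Z::Z::
Z:::::
ZZZZZZ
ZZZZ:Z
3) Z:::Z:
Z::Z::
Z:::Z:
ZZZ:::
ZZZZZZ
4) Z::Z:Z
Z::ZZ:
Z:::Z:
ZZZ:::
ZZZZZZ
5) Z:::Z:
Z::Z::
Z:::Z:
ZZZ:::
ZZZZZZ
6) Z:::::
Z:::ZZ
Z:::::
ZZZ:::
ZZZZZZ
7) ::::::
:Z::ZZ
::::::
ZZZ:::
ZZZZZZ
8) ::::::
ZZ::ZZ
ZZ::::
:ZZ:::
ZZZZZZ
9) ::::::
ZZ::ZZ
ZZ::::
::Z:::
:::ZZZ
10) Z:::::
::::ZZ
:Z::::
::Z:::
:::ZZZ
11) ZZ::::
ZZZ:ZZ
::::::
::Z:::
:::ZZZ
12) ZZ::::
ZZZ:ZZ
::::::
Z:Z:::
ZZ:ZZZ
13) :Z::::
::Z:ZZ
Z:::::
Z:Z:::
ZZ:ZZZ
14) :Z::::
::Z:ZZ
Z:::::
::Z:::
:::ZZZ
15) :Z::::
::Z:ZZ
Z:::::
::::::
:ZZ:ZZ
16) ::ZZ::
::::ZZ
Z:::::
::::::
:ZZ:ZZ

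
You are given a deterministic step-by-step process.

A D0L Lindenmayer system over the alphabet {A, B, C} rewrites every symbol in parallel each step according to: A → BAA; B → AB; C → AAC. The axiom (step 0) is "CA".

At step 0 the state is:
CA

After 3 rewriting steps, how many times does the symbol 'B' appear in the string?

16

t=0: CA
t=1: AACBAA
t=2: BAABAAAACABBAABAA
t=3: ABBAABAAABBAABAABAABAAAACBAAABABBAABAAABBAABAA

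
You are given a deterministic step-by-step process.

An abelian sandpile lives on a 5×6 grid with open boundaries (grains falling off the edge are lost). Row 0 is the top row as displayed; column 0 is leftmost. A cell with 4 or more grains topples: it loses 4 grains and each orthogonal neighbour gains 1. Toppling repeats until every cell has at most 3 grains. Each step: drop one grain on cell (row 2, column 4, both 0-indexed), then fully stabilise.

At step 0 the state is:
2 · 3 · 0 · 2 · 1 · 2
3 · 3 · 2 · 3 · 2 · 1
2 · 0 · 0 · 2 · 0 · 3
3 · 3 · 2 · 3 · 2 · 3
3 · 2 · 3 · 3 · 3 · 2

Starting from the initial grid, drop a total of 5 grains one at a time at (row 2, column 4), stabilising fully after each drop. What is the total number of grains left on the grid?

gen 0: 2 · 3 · 0 · 2 · 1 · 2
3 · 3 · 2 · 3 · 2 · 1
2 · 0 · 0 · 2 · 0 · 3
3 · 3 · 2 · 3 · 2 · 3
3 · 2 · 3 · 3 · 3 · 2
gen 1: 2 · 3 · 0 · 2 · 1 · 2
3 · 3 · 2 · 3 · 2 · 1
2 · 0 · 0 · 2 · 1 · 3
3 · 3 · 2 · 3 · 2 · 3
3 · 2 · 3 · 3 · 3 · 2
gen 2: 2 · 3 · 0 · 2 · 1 · 2
3 · 3 · 2 · 3 · 2 · 1
2 · 0 · 0 · 2 · 2 · 3
3 · 3 · 2 · 3 · 2 · 3
3 · 2 · 3 · 3 · 3 · 2
gen 3: 2 · 3 · 0 · 2 · 1 · 2
3 · 3 · 2 · 3 · 2 · 1
2 · 0 · 0 · 2 · 3 · 3
3 · 3 · 2 · 3 · 2 · 3
3 · 2 · 3 · 3 · 3 · 2
gen 4: 2 · 3 · 0 · 3 · 2 · 2
3 · 3 · 3 · 1 · 1 · 3
3 · 1 · 2 · 2 · 0 · 2
1 · 2 · 1 · 3 · 3 · 2
1 · 1 · 2 · 2 · 2 · 0
gen 5: 2 · 3 · 0 · 3 · 2 · 2
3 · 3 · 3 · 1 · 1 · 3
3 · 1 · 2 · 2 · 1 · 2
1 · 2 · 1 · 3 · 3 · 2
1 · 1 · 2 · 2 · 2 · 0

57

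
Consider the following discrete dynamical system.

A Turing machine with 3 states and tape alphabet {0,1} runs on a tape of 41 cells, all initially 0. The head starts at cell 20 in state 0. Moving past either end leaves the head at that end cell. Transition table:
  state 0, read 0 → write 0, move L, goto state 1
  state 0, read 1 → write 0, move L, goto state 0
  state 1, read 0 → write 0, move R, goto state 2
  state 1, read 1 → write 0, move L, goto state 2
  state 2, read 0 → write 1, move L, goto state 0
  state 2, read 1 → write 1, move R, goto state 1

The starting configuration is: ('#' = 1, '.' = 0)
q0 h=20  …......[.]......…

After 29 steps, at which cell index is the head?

11

step 0: q0 h=20  …......[.]......…
step 1: q1 h=19  …......[.]......…
step 2: q2 h=20  …......[.]......…
step 3: q0 h=19  …......[.]#.....…
step 4: q1 h=18  …......[.].#....…
step 5: q2 h=19  …......[.]#.....…
step 6: q0 h=18  …......[.]##....…
step 7: q1 h=17  …......[.].##...…
step 8: q2 h=18  …......[.]##....…
step 9: q0 h=17  …......[.]###...…
step 10: q1 h=16  …......[.].###..…
step 11: q2 h=17  …......[.]###...…
step 12: q0 h=16  …......[.]####..…
step 13: q1 h=15  …......[.].####.…
step 14: q2 h=16  …......[.]####..…
step 15: q0 h=15  …......[.]#####.…
step 16: q1 h=14  …......[.].#####…
step 17: q2 h=15  …......[.]#####.…
step 18: q0 h=14  …......[.]######…
step 19: q1 h=13  …......[.].#####…
step 20: q2 h=14  …......[.]######…
step 21: q0 h=13  …......[.]######…
step 22: q1 h=12  …......[.].#####…
step 23: q2 h=13  …......[.]######…
step 24: q0 h=12  …......[.]######…
step 25: q1 h=11  …......[.].#####…
step 26: q2 h=12  …......[.]######…
step 27: q0 h=11  …......[.]######…
step 28: q1 h=10  …......[.].#####…
step 29: q2 h=11  …......[.]######…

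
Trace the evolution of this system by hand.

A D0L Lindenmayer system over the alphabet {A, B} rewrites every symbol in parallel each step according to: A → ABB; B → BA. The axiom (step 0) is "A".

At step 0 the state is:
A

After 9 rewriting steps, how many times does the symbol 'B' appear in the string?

k=0  A
k=1  ABB
k=2  ABBBABA
k=3  ABBBABABAABBBAABB
k=4  ABBBABABAABBBAABBBAABBABBBABABAABBABBBABA
k=5  ABBBABABAABBBAABBBAABBABBBABABAABBABBBABABAABBABBBABAABBBABABAABBBAABBBAABBABBBABAABBBABABAABBBAABB
k=6  ABBBABABAABBBAABBBAABBABBBABABAABBABBBABABAABBABBBABAABBBA…ABBBABABAABBBAABBABBBABABAABBBAABBBAABBABBBABABAABBABBBABA  (len 239)
k=7  ABBBABABAABBBAABBBAABBABBBABABAABBABBBABABAABBABBBABAABBBA…BAABBABBBABAABBBABABAABBBAABBBAABBABBBABAABBBABABAABBBAABB  (len 577)
k=8  ABBBABABAABBBAABBBAABBABBBABABAABBABBBABABAABBABBBABAABBBA…ABBBABABAABBBAABBABBBABABAABBBAABBBAABBABBBABABAABBABBBABA  (len 1393)
k=9  ABBBABABAABBBAABBBAABBABBBABABAABBABBBABABAABBABBBABAABBBA…BAABBABBBABAABBBABABAABBBAABBBAABBABBBABAABBBABABAABBBAABB  (len 3363)

1970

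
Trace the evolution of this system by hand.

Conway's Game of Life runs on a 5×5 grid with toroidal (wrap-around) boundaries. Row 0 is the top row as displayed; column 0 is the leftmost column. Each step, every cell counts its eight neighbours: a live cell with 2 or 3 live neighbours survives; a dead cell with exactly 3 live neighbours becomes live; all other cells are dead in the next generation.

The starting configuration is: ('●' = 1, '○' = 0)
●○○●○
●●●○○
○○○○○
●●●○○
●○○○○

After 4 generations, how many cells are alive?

0) ●○○●○
●●●○○
○○○○○
●●●○○
●○○○○
1) ●○●○○
●●●○●
○○○○○
●●○○○
●○●○○
2) ○○●○○
●○●●●
○○●○●
●●○○○
●○●○●
3) ○○●○○
●○●○●
○○●○○
○○●○○
●○●●●
4) ○○●○○
○○●○○
○○●○○
○○●○●
○○●○●

7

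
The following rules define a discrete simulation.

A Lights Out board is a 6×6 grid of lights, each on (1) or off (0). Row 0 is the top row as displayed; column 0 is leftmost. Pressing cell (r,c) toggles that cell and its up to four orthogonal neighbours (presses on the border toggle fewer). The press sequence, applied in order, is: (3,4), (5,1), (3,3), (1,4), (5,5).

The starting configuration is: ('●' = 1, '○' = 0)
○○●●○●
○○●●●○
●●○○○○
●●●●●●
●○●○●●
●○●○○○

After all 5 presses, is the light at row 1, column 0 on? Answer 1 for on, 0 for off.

0

step 0: ○○●●○●
○○●●●○
●●○○○○
●●●●●●
●○●○●●
●○●○○○
step 1: ○○●●○●
○○●●●○
●●○○●○
●●●○○○
●○●○○●
●○●○○○
step 2: ○○●●○●
○○●●●○
●●○○●○
●●●○○○
●●●○○●
○●○○○○
step 3: ○○●●○●
○○●●●○
●●○●●○
●●○●●○
●●●●○●
○●○○○○
step 4: ○○●●●●
○○●○○●
●●○●○○
●●○●●○
●●●●○●
○●○○○○
step 5: ○○●●●●
○○●○○●
●●○●○○
●●○●●○
●●●●○○
○●○○●●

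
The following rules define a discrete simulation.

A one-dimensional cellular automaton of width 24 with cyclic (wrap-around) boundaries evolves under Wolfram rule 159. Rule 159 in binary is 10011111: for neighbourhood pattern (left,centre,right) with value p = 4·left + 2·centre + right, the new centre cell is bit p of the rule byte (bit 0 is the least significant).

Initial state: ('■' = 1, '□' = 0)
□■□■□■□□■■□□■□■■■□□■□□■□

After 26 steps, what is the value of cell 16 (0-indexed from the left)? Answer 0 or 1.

gen 0: □■□■□■□□■■□□■□■■■□□■□□■□
gen 1: ■■□■□■■■■□■■■□■■□■■■■■■■
gen 2: ■□□■□■■■□□■■□□■□□■■■■■■■
gen 3: □■■■□■■□■■■□■■■■■■■■■■■■
gen 4: □■■□□■□□■■□□■■■■■■■■■■■□
gen 5: ■■□■■■■■■□■■■■■■■■■■■■□■
gen 6: ■□□■■■■■□□■■■■■■■■■■■□□■
gen 7: □■■■■■■□■■■■■■■■■■■■□■■■
gen 8: □■■■■■□□■■■■■■■■■■■□□■■□
gen 9: ■■■■■□■■■■■■■■■■■■□■■■□■
gen 10: ■■■■□□■■■■■■■■■■■□□■■□□■
gen 11: ■■■□■■■■■■■■■■■■□■■■□■■■
gen 12: ■■□□■■■■■■■■■■■□□■■□□■■■
gen 13: ■□■■■■■■■■■■■■□■■■□■■■■■
gen 14: □□■■■■■■■■■■■□□■■□□■■■■■
gen 15: ■■■■■■■■■■■■□■■■□■■■■■■□
gen 16: ■■■■■■■■■■■□□■■□□■■■■■□□
gen 17: ■■■■■■■■■■□■■■□■■■■■■□■■
gen 18: ■■■■■■■■■□□■■□□■■■■■□□■■
gen 19: ■■■■■■■■□■■■□■■■■■■□■■■■
gen 20: ■■■■■■■□□■■□□■■■■■□□■■■■
gen 21: ■■■■■■□■■■□■■■■■■□■■■■■■
gen 22: ■■■■■□□■■□□■■■■■□□■■■■■■
gen 23: ■■■■□■■■□■■■■■■□■■■■■■■■
gen 24: ■■■□□■■□□■■■■■□□■■■■■■■■
gen 25: ■■□■■■□■■■■■■□■■■■■■■■■■
gen 26: ■□□■■□□■■■■■□□■■■■■■■■■■

1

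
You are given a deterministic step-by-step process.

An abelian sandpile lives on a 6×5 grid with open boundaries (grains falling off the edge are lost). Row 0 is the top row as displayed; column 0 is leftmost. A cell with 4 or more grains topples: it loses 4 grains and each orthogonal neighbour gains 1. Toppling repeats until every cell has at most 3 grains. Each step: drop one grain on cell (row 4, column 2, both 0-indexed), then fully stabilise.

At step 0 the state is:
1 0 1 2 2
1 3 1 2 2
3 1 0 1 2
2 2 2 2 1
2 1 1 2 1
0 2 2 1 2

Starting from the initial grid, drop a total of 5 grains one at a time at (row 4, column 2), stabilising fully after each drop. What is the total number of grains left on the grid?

gen 0: 1 0 1 2 2
1 3 1 2 2
3 1 0 1 2
2 2 2 2 1
2 1 1 2 1
0 2 2 1 2
gen 1: 1 0 1 2 2
1 3 1 2 2
3 1 0 1 2
2 2 2 2 1
2 1 2 2 1
0 2 2 1 2
gen 2: 1 0 1 2 2
1 3 1 2 2
3 1 0 1 2
2 2 2 2 1
2 1 3 2 1
0 2 2 1 2
gen 3: 1 0 1 2 2
1 3 1 2 2
3 1 0 1 2
2 2 3 2 1
2 2 0 3 1
0 2 3 1 2
gen 4: 1 0 1 2 2
1 3 1 2 2
3 1 0 1 2
2 2 3 2 1
2 2 1 3 1
0 2 3 1 2
gen 5: 1 0 1 2 2
1 3 1 2 2
3 1 0 1 2
2 2 3 2 1
2 2 2 3 1
0 2 3 1 2

50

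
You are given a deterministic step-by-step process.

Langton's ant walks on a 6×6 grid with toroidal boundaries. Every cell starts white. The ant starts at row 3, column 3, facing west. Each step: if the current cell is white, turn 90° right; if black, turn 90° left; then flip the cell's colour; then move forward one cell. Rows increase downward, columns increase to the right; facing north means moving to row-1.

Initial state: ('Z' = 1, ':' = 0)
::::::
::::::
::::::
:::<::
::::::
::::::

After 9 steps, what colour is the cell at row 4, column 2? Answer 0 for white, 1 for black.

1

step 0: ::::::
::::::
::::::
:::<::
::::::
::::::
step 1: ::::::
::::::
:::^::
:::Z::
::::::
::::::
step 2: ::::::
::::::
:::Z>:
:::Z::
::::::
::::::
step 3: ::::::
::::::
:::ZZ:
:::Zv:
::::::
::::::
step 4: ::::::
::::::
:::ZZ:
:::<Z:
::::::
::::::
step 5: ::::::
::::::
:::ZZ:
::::Z:
:::v::
::::::
step 6: ::::::
::::::
:::ZZ:
::::Z:
::<Z::
::::::
step 7: ::::::
::::::
:::ZZ:
::^:Z:
::ZZ::
::::::
step 8: ::::::
::::::
:::ZZ:
::Z>Z:
::ZZ::
::::::
step 9: ::::::
::::::
:::ZZ:
::ZZZ:
::Zv::
::::::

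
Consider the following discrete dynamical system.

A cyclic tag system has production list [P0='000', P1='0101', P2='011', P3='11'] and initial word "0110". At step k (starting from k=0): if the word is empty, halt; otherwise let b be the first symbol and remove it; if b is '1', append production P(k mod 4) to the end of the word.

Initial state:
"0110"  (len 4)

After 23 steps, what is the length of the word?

step 0: "0110"  (len 4)
step 1: "110"  (len 3)
step 2: "100101"  (len 6)
step 3: "00101011"  (len 8)
step 4: "0101011"  (len 7)
step 5: "101011"  (len 6)
step 6: "010110101"  (len 9)
step 7: "10110101"  (len 8)
step 8: "011010111"  (len 9)
step 9: "11010111"  (len 8)
step 10: "10101110101"  (len 11)
step 11: "0101110101011"  (len 13)
step 12: "101110101011"  (len 12)
step 13: "01110101011000"  (len 14)
step 14: "1110101011000"  (len 13)
step 15: "110101011000011"  (len 15)
step 16: "1010101100001111"  (len 16)
step 17: "010101100001111000"  (len 18)
step 18: "10101100001111000"  (len 17)
step 19: "0101100001111000011"  (len 19)
step 20: "101100001111000011"  (len 18)
step 21: "01100001111000011000"  (len 20)
step 22: "1100001111000011000"  (len 19)
step 23: "100001111000011000011"  (len 21)

21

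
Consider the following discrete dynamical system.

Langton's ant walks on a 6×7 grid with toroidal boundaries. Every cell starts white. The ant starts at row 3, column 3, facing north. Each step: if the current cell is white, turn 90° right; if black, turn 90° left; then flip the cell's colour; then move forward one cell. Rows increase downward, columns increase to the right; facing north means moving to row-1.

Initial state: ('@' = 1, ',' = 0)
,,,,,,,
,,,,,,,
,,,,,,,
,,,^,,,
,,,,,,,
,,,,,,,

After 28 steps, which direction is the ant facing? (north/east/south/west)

k=0  ,,,,,,,
,,,,,,,
,,,,,,,
,,,^,,,
,,,,,,,
,,,,,,,
k=1  ,,,,,,,
,,,,,,,
,,,,,,,
,,,@>,,
,,,,,,,
,,,,,,,
k=2  ,,,,,,,
,,,,,,,
,,,,,,,
,,,@@,,
,,,,v,,
,,,,,,,
k=3  ,,,,,,,
,,,,,,,
,,,,,,,
,,,@@,,
,,,<@,,
,,,,,,,
k=4  ,,,,,,,
,,,,,,,
,,,,,,,
,,,^@,,
,,,@@,,
,,,,,,,
k=5  ,,,,,,,
,,,,,,,
,,,,,,,
,,<,@,,
,,,@@,,
,,,,,,,
k=6  ,,,,,,,
,,,,,,,
,,^,,,,
,,@,@,,
,,,@@,,
,,,,,,,
k=7  ,,,,,,,
,,,,,,,
,,@>,,,
,,@,@,,
,,,@@,,
,,,,,,,
k=8  ,,,,,,,
,,,,,,,
,,@@,,,
,,@v@,,
,,,@@,,
,,,,,,,
k=9  ,,,,,,,
,,,,,,,
,,@@,,,
,,<@@,,
,,,@@,,
,,,,,,,
k=10  ,,,,,,,
,,,,,,,
,,@@,,,
,,,@@,,
,,v@@,,
,,,,,,,
k=11  ,,,,,,,
,,,,,,,
,,@@,,,
,,,@@,,
,<@@@,,
,,,,,,,
k=12  ,,,,,,,
,,,,,,,
,,@@,,,
,^,@@,,
,@@@@,,
,,,,,,,
k=13  ,,,,,,,
,,,,,,,
,,@@,,,
,@>@@,,
,@@@@,,
,,,,,,,
k=14  ,,,,,,,
,,,,,,,
,,@@,,,
,@@@@,,
,@v@@,,
,,,,,,,
k=15  ,,,,,,,
,,,,,,,
,,@@,,,
,@@@@,,
,@,>@,,
,,,,,,,
k=16  ,,,,,,,
,,,,,,,
,,@@,,,
,@@^@,,
,@,,@,,
,,,,,,,
k=17  ,,,,,,,
,,,,,,,
,,@@,,,
,@<,@,,
,@,,@,,
,,,,,,,
k=18  ,,,,,,,
,,,,,,,
,,@@,,,
,@,,@,,
,@v,@,,
,,,,,,,
k=19  ,,,,,,,
,,,,,,,
,,@@,,,
,@,,@,,
,<@,@,,
,,,,,,,
k=20  ,,,,,,,
,,,,,,,
,,@@,,,
,@,,@,,
,,@,@,,
,v,,,,,
k=21  ,,,,,,,
,,,,,,,
,,@@,,,
,@,,@,,
,,@,@,,
<@,,,,,
k=22  ,,,,,,,
,,,,,,,
,,@@,,,
,@,,@,,
^,@,@,,
@@,,,,,
k=23  ,,,,,,,
,,,,,,,
,,@@,,,
,@,,@,,
@>@,@,,
@@,,,,,
k=24  ,,,,,,,
,,,,,,,
,,@@,,,
,@,,@,,
@@@,@,,
@v,,,,,
k=25  ,,,,,,,
,,,,,,,
,,@@,,,
,@,,@,,
@@@,@,,
@,>,,,,
k=26  ,,v,,,,
,,,,,,,
,,@@,,,
,@,,@,,
@@@,@,,
@,@,,,,
k=27  ,<@,,,,
,,,,,,,
,,@@,,,
,@,,@,,
@@@,@,,
@,@,,,,
k=28  ,@@,,,,
,,,,,,,
,,@@,,,
,@,,@,,
@@@,@,,
@^@,,,,

north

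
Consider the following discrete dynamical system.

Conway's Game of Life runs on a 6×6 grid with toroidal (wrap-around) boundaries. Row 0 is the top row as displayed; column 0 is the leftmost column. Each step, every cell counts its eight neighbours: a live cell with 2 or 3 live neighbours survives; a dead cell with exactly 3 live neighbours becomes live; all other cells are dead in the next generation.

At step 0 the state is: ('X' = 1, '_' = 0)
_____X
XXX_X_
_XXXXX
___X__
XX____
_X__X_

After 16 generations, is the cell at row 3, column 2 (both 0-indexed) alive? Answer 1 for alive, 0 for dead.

0

[0] _____X
XXX_X_
_XXXXX
___X__
XX____
_X__X_
[1] __XXXX
______
_____X
___X_X
XXX___
_X___X
[2] X_XXXX
___X_X
____X_
_XX_XX
_XX_XX
_____X
[3] X_XX__
X_X___
X_X___
_XX___
_XX___
______
[4] __XX__
X_X__X
X_XX__
X__X__
_XX___
___X__
[5] _XXXX_
X___XX
X_XXX_
X__X__
_XXX__
_X_X__
[6] _X____
X_____
X_X___
X____X
XX_XX_
X_____
[7] XX____
X_____
X_____
__XXX_
_X__X_
X_X__X
[8] ______
X____X
_X_X_X
_XXXXX
XX__X_
__X__X
[9] X____X
X___XX
_X_X__
______
______
XX___X
[10] ______
_X__X_
X___XX
______
X_____
_X___X
[11] X_____
X___X_
X___XX
X_____
X_____
X_____
[12] XX____
XX__X_
XX__X_
XX____
XX___X
XX___X
[13] __X___
__X___
__X___
__X___
__X___
__X___
[14] _XXX__
_XXX__
_XXX__
_XXX__
_XXX__
_XXX__
[15] X___X_
X___X_
X___X_
X___X_
X___X_
X___X_
[16] XX_XX_
XX_XX_
XX_XX_
XX_XX_
XX_XX_
XX_XX_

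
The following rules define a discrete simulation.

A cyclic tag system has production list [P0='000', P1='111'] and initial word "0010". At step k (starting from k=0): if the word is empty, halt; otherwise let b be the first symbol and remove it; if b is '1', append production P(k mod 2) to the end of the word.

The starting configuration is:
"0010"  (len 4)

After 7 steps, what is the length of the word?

0

k=0  "0010"  (len 4)
k=1  "010"  (len 3)
k=2  "10"  (len 2)
k=3  "0000"  (len 4)
k=4  "000"  (len 3)
k=5  "00"  (len 2)
k=6  "0"  (len 1)
k=7  (halted — word empty)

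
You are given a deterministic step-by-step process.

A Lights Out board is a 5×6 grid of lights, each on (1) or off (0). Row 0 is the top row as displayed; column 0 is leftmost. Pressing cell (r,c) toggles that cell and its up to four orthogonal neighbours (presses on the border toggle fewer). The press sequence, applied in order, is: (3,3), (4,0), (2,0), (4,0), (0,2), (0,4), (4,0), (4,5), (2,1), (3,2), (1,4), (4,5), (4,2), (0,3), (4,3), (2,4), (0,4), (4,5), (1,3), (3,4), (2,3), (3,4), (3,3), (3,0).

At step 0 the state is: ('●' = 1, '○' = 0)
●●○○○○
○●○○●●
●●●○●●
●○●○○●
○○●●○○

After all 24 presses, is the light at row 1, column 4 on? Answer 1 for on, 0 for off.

t=0: ●●○○○○
○●○○●●
●●●○●●
●○●○○●
○○●●○○
t=1: ●●○○○○
○●○○●●
●●●●●●
●○○●●●
○○●○○○
t=2: ●●○○○○
○●○○●●
●●●●●●
○○○●●●
●●●○○○
t=3: ●●○○○○
●●○○●●
○○●●●●
●○○●●●
●●●○○○
t=4: ●●○○○○
●●○○●●
○○●●●●
○○○●●●
○○●○○○
t=5: ●○●●○○
●●●○●●
○○●●●●
○○○●●●
○○●○○○
t=6: ●○●○●●
●●●○○●
○○●●●●
○○○●●●
○○●○○○
t=7: ●○●○●●
●●●○○●
○○●●●●
●○○●●●
●●●○○○
t=8: ●○●○●●
●●●○○●
○○●●●●
●○○●●○
●●●○●●
t=9: ●○●○●●
●○●○○●
●●○●●●
●●○●●○
●●●○●●
t=10: ●○●○●●
●○●○○●
●●●●●●
●○●○●○
●●○○●●
t=11: ●○●○○●
●○●●●○
●●●●○●
●○●○●○
●●○○●●
t=12: ●○●○○●
●○●●●○
●●●●○●
●○●○●●
●●○○○○
t=13: ●○●○○●
●○●●●○
●●●●○●
●○○○●●
●○●●○○
t=14: ●○○●●●
●○●○●○
●●●●○●
●○○○●●
●○●●○○
t=15: ●○○●●●
●○●○●○
●●●●○●
●○○●●●
●○○○●○
t=16: ●○○●●●
●○●○○○
●●●○●○
●○○●○●
●○○○●○
t=17: ●○○○○○
●○●○●○
●●●○●○
●○○●○●
●○○○●○
t=18: ●○○○○○
●○●○●○
●●●○●○
●○○●○○
●○○○○●
t=19: ●○○●○○
●○○●○○
●●●●●○
●○○●○○
●○○○○●
t=20: ●○○●○○
●○○●○○
●●●●○○
●○○○●●
●○○○●●
t=21: ●○○●○○
●○○○○○
●●○○●○
●○○●●●
●○○○●●
t=22: ●○○●○○
●○○○○○
●●○○○○
●○○○○○
●○○○○●
t=23: ●○○●○○
●○○○○○
●●○●○○
●○●●●○
●○○●○●
t=24: ●○○●○○
●○○○○○
○●○●○○
○●●●●○
○○○●○●

0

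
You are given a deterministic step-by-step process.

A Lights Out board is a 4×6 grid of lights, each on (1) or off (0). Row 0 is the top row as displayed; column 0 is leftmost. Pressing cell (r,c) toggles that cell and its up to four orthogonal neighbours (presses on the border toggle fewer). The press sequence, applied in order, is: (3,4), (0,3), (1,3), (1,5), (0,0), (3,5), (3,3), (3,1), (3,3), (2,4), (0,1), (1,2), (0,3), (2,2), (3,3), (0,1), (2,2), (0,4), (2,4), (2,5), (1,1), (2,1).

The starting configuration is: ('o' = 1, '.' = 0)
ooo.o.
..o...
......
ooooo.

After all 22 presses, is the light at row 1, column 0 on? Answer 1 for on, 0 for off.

step 0: ooo.o.
..o...
......
ooooo.
step 1: ooo.o.
..o...
....o.
ooo..o
step 2: oo.o..
..oo..
....o.
ooo..o
step 3: oo....
....o.
...oo.
ooo..o
step 4: oo...o
.....o
...ooo
ooo..o
step 5: .....o
o....o
...ooo
ooo..o
step 6: .....o
o....o
...oo.
ooo.o.
step 7: .....o
o....o
....o.
oo.o..
step 8: .....o
o....o
.o..o.
..oo..
step 9: .....o
o....o
.o.oo.
....o.
step 10: .....o
o...oo
.o...o
......
step 11: ooo..o
oo..oo
.o...o
......
step 12: oo...o
o.oooo
.oo..o
......
step 13: oooooo
o.o.oo
.oo..o
......
step 14: oooooo
o...oo
...o.o
..o...
step 15: oooooo
o...oo
.....o
...oo.
step 16: ...ooo
oo..oo
.....o
...oo.
step 17: ...ooo
ooo.oo
.ooo.o
..ooo.
step 18: ......
ooo..o
.ooo.o
..ooo.
step 19: ......
ooo.oo
.oo.o.
..oo..
step 20: ......
ooo.o.
.oo..o
..oo.o
step 21: .o....
....o.
..o..o
..oo.o
step 22: .o....
.o..o.
oo...o
.ooo.o

0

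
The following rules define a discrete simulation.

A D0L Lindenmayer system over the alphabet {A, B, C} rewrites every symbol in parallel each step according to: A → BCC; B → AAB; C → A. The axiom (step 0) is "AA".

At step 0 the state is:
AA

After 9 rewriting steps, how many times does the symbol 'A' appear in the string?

1492

[0] AA
[1] BCCBCC
[2] AABAAAABAA
[3] BCCBCCAABBCCBCCBCCBCCAABBCCBCC
[4] AABAAAABAABCCBCCAABAABAAAABAAAABAAAABAABCCBCCAABAABAAAABAA
[5] BCCBCCAABBCCBCCBCCBCCAABBCCBCCAABAAAABAABCCBCCAABBCCBCCAAB…AABBCCBCCAABAAAABAABCCBCCAABBCCBCCAABBCCBCCBCCBCCAABBCCBCC  (len 158)
[6] AABAAAABAABCCBCCAABAABAAAABAAAABAAAABAABCCBCCAABAABAAAABAA…AABAAAABAABCCBCCAABAABAAAABAAAABAAAABAABCCBCCAABAABAAAABAA  (len 330)
[7] BCCBCCAABBCCBCCBCCBCCAABBCCBCCAABAAAABAABCCBCCAABBCCBCCAAB…AABBCCBCCAABAAAABAABCCBCCAABBCCBCCAABBCCBCCBCCBCCAABBCCBCC  (len 846)
[8] AABAAAABAABCCBCCAABAABAAAABAAAABAAAABAABCCBCCAABAABAAAABAA…AABAAAABAABCCBCCAABAABAAAABAAAABAAAABAABCCBCCAABAABAAAABAA  (len 1850)
[9] BCCBCCAABBCCBCCBCCBCCAABBCCBCCAABAAAABAABCCBCCAABBCCBCCAAB…AABBCCBCCAABAAAABAABCCBCCAABBCCBCCAABBCCBCCBCCBCCAABBCCBCC  (len 4574)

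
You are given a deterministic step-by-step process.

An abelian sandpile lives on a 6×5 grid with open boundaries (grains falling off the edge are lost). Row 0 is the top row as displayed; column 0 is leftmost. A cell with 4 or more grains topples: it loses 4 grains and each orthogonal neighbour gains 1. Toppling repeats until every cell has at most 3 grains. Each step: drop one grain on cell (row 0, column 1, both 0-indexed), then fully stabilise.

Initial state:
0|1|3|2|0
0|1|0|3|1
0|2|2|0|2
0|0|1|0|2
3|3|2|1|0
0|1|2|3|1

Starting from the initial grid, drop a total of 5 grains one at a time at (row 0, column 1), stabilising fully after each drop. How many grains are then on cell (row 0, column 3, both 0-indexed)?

step 0: 0|1|3|2|0
0|1|0|3|1
0|2|2|0|2
0|0|1|0|2
3|3|2|1|0
0|1|2|3|1
step 1: 0|2|3|2|0
0|1|0|3|1
0|2|2|0|2
0|0|1|0|2
3|3|2|1|0
0|1|2|3|1
step 2: 0|3|3|2|0
0|1|0|3|1
0|2|2|0|2
0|0|1|0|2
3|3|2|1|0
0|1|2|3|1
step 3: 1|1|0|3|0
0|2|1|3|1
0|2|2|0|2
0|0|1|0|2
3|3|2|1|0
0|1|2|3|1
step 4: 1|2|0|3|0
0|2|1|3|1
0|2|2|0|2
0|0|1|0|2
3|3|2|1|0
0|1|2|3|1
step 5: 1|3|0|3|0
0|2|1|3|1
0|2|2|0|2
0|0|1|0|2
3|3|2|1|0
0|1|2|3|1

3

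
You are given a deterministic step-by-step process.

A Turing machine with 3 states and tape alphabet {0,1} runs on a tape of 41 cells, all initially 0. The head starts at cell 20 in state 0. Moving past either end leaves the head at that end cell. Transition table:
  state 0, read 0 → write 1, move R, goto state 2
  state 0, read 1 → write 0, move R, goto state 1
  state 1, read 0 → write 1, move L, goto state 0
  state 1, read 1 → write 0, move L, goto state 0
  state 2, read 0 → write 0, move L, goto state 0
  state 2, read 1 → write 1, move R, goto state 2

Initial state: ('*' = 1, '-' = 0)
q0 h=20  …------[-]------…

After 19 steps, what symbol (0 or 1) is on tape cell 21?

0) q0 h=20  …------[-]------…
1) q2 h=21  …-----*[-]------…
2) q0 h=20  …------[*]------…
3) q1 h=21  …------[-]------…
4) q0 h=20  …------[-]*-----…
5) q2 h=21  …-----*[*]------…
6) q2 h=22  …----**[-]------…
7) q0 h=21  …-----*[*]------…
8) q1 h=22  …----*-[-]------…
9) q0 h=21  …-----*[-]*-----…
10) q2 h=22  …----**[*]------…
11) q2 h=23  …---***[-]------…
12) q0 h=22  …----**[*]------…
13) q1 h=23  …---**-[-]------…
14) q0 h=22  …----**[-]*-----…
15) q2 h=23  …---***[*]------…
16) q2 h=24  …--****[-]------…
17) q0 h=23  …---***[*]------…
18) q1 h=24  …--***-[-]------…
19) q0 h=23  …---***[-]*-----…

1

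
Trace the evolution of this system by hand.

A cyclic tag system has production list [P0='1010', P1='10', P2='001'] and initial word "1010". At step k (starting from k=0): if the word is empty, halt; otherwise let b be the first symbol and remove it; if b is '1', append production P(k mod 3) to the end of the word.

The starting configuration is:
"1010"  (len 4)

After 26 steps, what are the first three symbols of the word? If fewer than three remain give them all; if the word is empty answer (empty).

0) "1010"  (len 4)
1) "0101010"  (len 7)
2) "101010"  (len 6)
3) "01010001"  (len 8)
4) "1010001"  (len 7)
5) "01000110"  (len 8)
6) "1000110"  (len 7)
7) "0001101010"  (len 10)
8) "001101010"  (len 9)
9) "01101010"  (len 8)
10) "1101010"  (len 7)
11) "10101010"  (len 8)
12) "0101010001"  (len 10)
13) "101010001"  (len 9)
14) "0101000110"  (len 10)
15) "101000110"  (len 9)
16) "010001101010"  (len 12)
17) "10001101010"  (len 11)
18) "0001101010001"  (len 13)
19) "001101010001"  (len 12)
20) "01101010001"  (len 11)
21) "1101010001"  (len 10)
22) "1010100011010"  (len 13)
23) "01010001101010"  (len 14)
24) "1010001101010"  (len 13)
25) "0100011010101010"  (len 16)
26) "100011010101010"  (len 15)

100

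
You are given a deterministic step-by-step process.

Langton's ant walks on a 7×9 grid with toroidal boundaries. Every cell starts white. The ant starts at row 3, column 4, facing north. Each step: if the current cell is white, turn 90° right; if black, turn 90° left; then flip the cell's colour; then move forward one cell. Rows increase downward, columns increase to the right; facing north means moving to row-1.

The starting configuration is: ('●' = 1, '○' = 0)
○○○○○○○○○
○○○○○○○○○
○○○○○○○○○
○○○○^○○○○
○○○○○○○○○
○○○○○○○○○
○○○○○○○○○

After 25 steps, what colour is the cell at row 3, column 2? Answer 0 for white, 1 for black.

1

gen 0: ○○○○○○○○○
○○○○○○○○○
○○○○○○○○○
○○○○^○○○○
○○○○○○○○○
○○○○○○○○○
○○○○○○○○○
gen 1: ○○○○○○○○○
○○○○○○○○○
○○○○○○○○○
○○○○●>○○○
○○○○○○○○○
○○○○○○○○○
○○○○○○○○○
gen 2: ○○○○○○○○○
○○○○○○○○○
○○○○○○○○○
○○○○●●○○○
○○○○○v○○○
○○○○○○○○○
○○○○○○○○○
gen 3: ○○○○○○○○○
○○○○○○○○○
○○○○○○○○○
○○○○●●○○○
○○○○<●○○○
○○○○○○○○○
○○○○○○○○○
gen 4: ○○○○○○○○○
○○○○○○○○○
○○○○○○○○○
○○○○^●○○○
○○○○●●○○○
○○○○○○○○○
○○○○○○○○○
gen 5: ○○○○○○○○○
○○○○○○○○○
○○○○○○○○○
○○○<○●○○○
○○○○●●○○○
○○○○○○○○○
○○○○○○○○○
gen 6: ○○○○○○○○○
○○○○○○○○○
○○○^○○○○○
○○○●○●○○○
○○○○●●○○○
○○○○○○○○○
○○○○○○○○○
gen 7: ○○○○○○○○○
○○○○○○○○○
○○○●>○○○○
○○○●○●○○○
○○○○●●○○○
○○○○○○○○○
○○○○○○○○○
gen 8: ○○○○○○○○○
○○○○○○○○○
○○○●●○○○○
○○○●v●○○○
○○○○●●○○○
○○○○○○○○○
○○○○○○○○○
gen 9: ○○○○○○○○○
○○○○○○○○○
○○○●●○○○○
○○○<●●○○○
○○○○●●○○○
○○○○○○○○○
○○○○○○○○○
gen 10: ○○○○○○○○○
○○○○○○○○○
○○○●●○○○○
○○○○●●○○○
○○○v●●○○○
○○○○○○○○○
○○○○○○○○○
gen 11: ○○○○○○○○○
○○○○○○○○○
○○○●●○○○○
○○○○●●○○○
○○<●●●○○○
○○○○○○○○○
○○○○○○○○○
gen 12: ○○○○○○○○○
○○○○○○○○○
○○○●●○○○○
○○^○●●○○○
○○●●●●○○○
○○○○○○○○○
○○○○○○○○○
gen 13: ○○○○○○○○○
○○○○○○○○○
○○○●●○○○○
○○●>●●○○○
○○●●●●○○○
○○○○○○○○○
○○○○○○○○○
gen 14: ○○○○○○○○○
○○○○○○○○○
○○○●●○○○○
○○●●●●○○○
○○●v●●○○○
○○○○○○○○○
○○○○○○○○○
gen 15: ○○○○○○○○○
○○○○○○○○○
○○○●●○○○○
○○●●●●○○○
○○●○>●○○○
○○○○○○○○○
○○○○○○○○○
gen 16: ○○○○○○○○○
○○○○○○○○○
○○○●●○○○○
○○●●^●○○○
○○●○○●○○○
○○○○○○○○○
○○○○○○○○○
gen 17: ○○○○○○○○○
○○○○○○○○○
○○○●●○○○○
○○●<○●○○○
○○●○○●○○○
○○○○○○○○○
○○○○○○○○○
gen 18: ○○○○○○○○○
○○○○○○○○○
○○○●●○○○○
○○●○○●○○○
○○●v○●○○○
○○○○○○○○○
○○○○○○○○○
gen 19: ○○○○○○○○○
○○○○○○○○○
○○○●●○○○○
○○●○○●○○○
○○<●○●○○○
○○○○○○○○○
○○○○○○○○○
gen 20: ○○○○○○○○○
○○○○○○○○○
○○○●●○○○○
○○●○○●○○○
○○○●○●○○○
○○v○○○○○○
○○○○○○○○○
gen 21: ○○○○○○○○○
○○○○○○○○○
○○○●●○○○○
○○●○○●○○○
○○○●○●○○○
○<●○○○○○○
○○○○○○○○○
gen 22: ○○○○○○○○○
○○○○○○○○○
○○○●●○○○○
○○●○○●○○○
○^○●○●○○○
○●●○○○○○○
○○○○○○○○○
gen 23: ○○○○○○○○○
○○○○○○○○○
○○○●●○○○○
○○●○○●○○○
○●>●○●○○○
○●●○○○○○○
○○○○○○○○○
gen 24: ○○○○○○○○○
○○○○○○○○○
○○○●●○○○○
○○●○○●○○○
○●●●○●○○○
○●v○○○○○○
○○○○○○○○○
gen 25: ○○○○○○○○○
○○○○○○○○○
○○○●●○○○○
○○●○○●○○○
○●●●○●○○○
○●○>○○○○○
○○○○○○○○○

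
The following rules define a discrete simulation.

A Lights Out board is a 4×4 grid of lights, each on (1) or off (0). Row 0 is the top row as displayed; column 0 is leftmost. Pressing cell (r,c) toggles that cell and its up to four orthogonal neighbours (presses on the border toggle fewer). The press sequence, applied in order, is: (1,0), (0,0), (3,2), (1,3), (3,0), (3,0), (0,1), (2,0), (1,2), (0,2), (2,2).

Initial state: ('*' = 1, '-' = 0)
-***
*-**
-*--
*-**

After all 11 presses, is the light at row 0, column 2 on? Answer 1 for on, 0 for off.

[0] -***
*-**
-*--
*-**
[1] ****
-***
**--
*-**
[2] --**
****
**--
*-**
[3] --**
****
***-
**--
[4] --*-
**--
****
**--
[5] --*-
**--
-***
----
[6] --*-
**--
****
**--
[7] **--
*---
****
**--
[8] **--
----
--**
-*--
[9] ***-
-***
---*
-*--
[10] *--*
-*-*
---*
-*--
[11] *--*
-***
-**-
-**-

0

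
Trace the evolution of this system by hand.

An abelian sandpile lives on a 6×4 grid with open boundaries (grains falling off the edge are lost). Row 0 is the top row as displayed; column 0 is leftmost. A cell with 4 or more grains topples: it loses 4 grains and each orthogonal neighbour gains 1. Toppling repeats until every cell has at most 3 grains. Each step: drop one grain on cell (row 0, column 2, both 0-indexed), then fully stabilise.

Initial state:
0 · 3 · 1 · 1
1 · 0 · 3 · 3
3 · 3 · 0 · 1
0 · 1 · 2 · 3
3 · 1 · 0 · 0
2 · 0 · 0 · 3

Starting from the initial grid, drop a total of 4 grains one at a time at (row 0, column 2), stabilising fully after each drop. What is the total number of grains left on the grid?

0) 0 · 3 · 1 · 1
1 · 0 · 3 · 3
3 · 3 · 0 · 1
0 · 1 · 2 · 3
3 · 1 · 0 · 0
2 · 0 · 0 · 3
1) 0 · 3 · 2 · 1
1 · 0 · 3 · 3
3 · 3 · 0 · 1
0 · 1 · 2 · 3
3 · 1 · 0 · 0
2 · 0 · 0 · 3
2) 0 · 3 · 3 · 1
1 · 0 · 3 · 3
3 · 3 · 0 · 1
0 · 1 · 2 · 3
3 · 1 · 0 · 0
2 · 0 · 0 · 3
3) 1 · 0 · 2 · 3
1 · 2 · 1 · 0
3 · 3 · 1 · 2
0 · 1 · 2 · 3
3 · 1 · 0 · 0
2 · 0 · 0 · 3
4) 1 · 0 · 3 · 3
1 · 2 · 1 · 0
3 · 3 · 1 · 2
0 · 1 · 2 · 3
3 · 1 · 0 · 0
2 · 0 · 0 · 3

35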